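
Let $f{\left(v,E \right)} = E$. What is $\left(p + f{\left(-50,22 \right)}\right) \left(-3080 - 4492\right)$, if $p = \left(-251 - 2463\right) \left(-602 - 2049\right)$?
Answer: $-54479298192$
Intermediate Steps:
$p = 7194814$ ($p = \left(-2714\right) \left(-2651\right) = 7194814$)
$\left(p + f{\left(-50,22 \right)}\right) \left(-3080 - 4492\right) = \left(7194814 + 22\right) \left(-3080 - 4492\right) = 7194836 \left(-7572\right) = -54479298192$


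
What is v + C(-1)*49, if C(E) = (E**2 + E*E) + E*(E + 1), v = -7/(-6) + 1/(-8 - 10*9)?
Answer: 8032/81 ≈ 99.161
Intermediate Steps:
v = 94/81 (v = -7*(-1/6) + (1/9)/(-18) = 7/6 - 1/18*1/9 = 7/6 - 1/162 = 94/81 ≈ 1.1605)
C(E) = 2*E**2 + E*(1 + E) (C(E) = (E**2 + E**2) + E*(1 + E) = 2*E**2 + E*(1 + E))
v + C(-1)*49 = 94/81 - (1 + 3*(-1))*49 = 94/81 - (1 - 3)*49 = 94/81 - 1*(-2)*49 = 94/81 + 2*49 = 94/81 + 98 = 8032/81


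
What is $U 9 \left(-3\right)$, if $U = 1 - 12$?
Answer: $297$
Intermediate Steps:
$U = -11$ ($U = 1 - 12 = -11$)
$U 9 \left(-3\right) = \left(-11\right) 9 \left(-3\right) = \left(-99\right) \left(-3\right) = 297$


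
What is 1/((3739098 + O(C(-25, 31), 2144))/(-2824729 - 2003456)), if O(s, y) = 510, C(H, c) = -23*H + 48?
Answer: -536465/415512 ≈ -1.2911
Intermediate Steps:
C(H, c) = 48 - 23*H
1/((3739098 + O(C(-25, 31), 2144))/(-2824729 - 2003456)) = 1/((3739098 + 510)/(-2824729 - 2003456)) = 1/(3739608/(-4828185)) = 1/(3739608*(-1/4828185)) = 1/(-415512/536465) = -536465/415512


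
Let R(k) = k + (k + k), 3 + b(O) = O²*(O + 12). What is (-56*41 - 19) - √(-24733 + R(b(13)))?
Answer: -2315 - I*√12067 ≈ -2315.0 - 109.85*I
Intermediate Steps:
b(O) = -3 + O²*(12 + O) (b(O) = -3 + O²*(O + 12) = -3 + O²*(12 + O))
R(k) = 3*k (R(k) = k + 2*k = 3*k)
(-56*41 - 19) - √(-24733 + R(b(13))) = (-56*41 - 19) - √(-24733 + 3*(-3 + 13³ + 12*13²)) = (-2296 - 19) - √(-24733 + 3*(-3 + 2197 + 12*169)) = -2315 - √(-24733 + 3*(-3 + 2197 + 2028)) = -2315 - √(-24733 + 3*4222) = -2315 - √(-24733 + 12666) = -2315 - √(-12067) = -2315 - I*√12067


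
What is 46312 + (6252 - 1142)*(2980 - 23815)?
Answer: -106420538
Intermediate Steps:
46312 + (6252 - 1142)*(2980 - 23815) = 46312 + 5110*(-20835) = 46312 - 106466850 = -106420538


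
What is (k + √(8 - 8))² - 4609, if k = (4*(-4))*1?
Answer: -4353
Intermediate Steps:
k = -16 (k = -16*1 = -16)
(k + √(8 - 8))² - 4609 = (-16 + √(8 - 8))² - 4609 = (-16 + √0)² - 4609 = (-16 + 0)² - 4609 = (-16)² - 4609 = 256 - 4609 = -4353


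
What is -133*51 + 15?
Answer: -6768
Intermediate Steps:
-133*51 + 15 = -6783 + 15 = -6768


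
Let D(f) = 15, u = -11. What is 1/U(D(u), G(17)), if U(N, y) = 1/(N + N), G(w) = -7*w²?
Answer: 30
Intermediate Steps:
U(N, y) = 1/(2*N)
1/U(D(u), G(17)) = 1/((½)/15) = 1/((½)*(1/15)) = 1/(1/30) = 30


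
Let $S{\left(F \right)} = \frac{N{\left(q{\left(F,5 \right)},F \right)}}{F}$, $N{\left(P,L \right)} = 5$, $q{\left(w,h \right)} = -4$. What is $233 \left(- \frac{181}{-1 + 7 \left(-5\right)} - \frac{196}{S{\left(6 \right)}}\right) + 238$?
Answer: $- \frac{9610583}{180} \approx -53392.0$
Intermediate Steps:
$S{\left(F \right)} = \frac{5}{F}$
$233 \left(- \frac{181}{-1 + 7 \left(-5\right)} - \frac{196}{S{\left(6 \right)}}\right) + 238 = 233 \left(- \frac{181}{-1 + 7 \left(-5\right)} - \frac{196}{5 \cdot \frac{1}{6}}\right) + 238 = 233 \left(- \frac{181}{-1 - 35} - \frac{196}{5 \cdot \frac{1}{6}}\right) + 238 = 233 \left(- \frac{181}{-36} - \frac{196}{\frac{5}{6}}\right) + 238 = 233 \left(\left(-181\right) \left(- \frac{1}{36}\right) - \frac{1176}{5}\right) + 238 = 233 \left(\frac{181}{36} - \frac{1176}{5}\right) + 238 = 233 \left(- \frac{41431}{180}\right) + 238 = - \frac{9653423}{180} + 238 = - \frac{9610583}{180}$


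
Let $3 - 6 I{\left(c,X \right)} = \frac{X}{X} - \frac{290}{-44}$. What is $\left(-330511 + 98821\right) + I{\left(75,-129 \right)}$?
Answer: $- \frac{30583181}{132} \approx -2.3169 \cdot 10^{5}$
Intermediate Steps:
$I{\left(c,X \right)} = - \frac{101}{132}$ ($I{\left(c,X \right)} = \frac{1}{2} - \frac{\frac{X}{X} - \frac{290}{-44}}{6} = \frac{1}{2} - \frac{1 - - \frac{145}{22}}{6} = \frac{1}{2} - \frac{1 + \frac{145}{22}}{6} = \frac{1}{2} - \frac{167}{132} = - \frac{101}{132}$)
$\left(-330511 + 98821\right) + I{\left(75,-129 \right)} = \left(-330511 + 98821\right) - \frac{101}{132} = -231690 - \frac{101}{132} = - \frac{30583181}{132}$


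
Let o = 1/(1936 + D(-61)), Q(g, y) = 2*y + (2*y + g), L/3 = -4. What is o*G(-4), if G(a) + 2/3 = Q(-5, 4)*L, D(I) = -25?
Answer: -398/5733 ≈ -0.069423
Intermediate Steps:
L = -12 (L = 3*(-4) = -12)
Q(g, y) = g + 4*y (Q(g, y) = 2*y + (g + 2*y) = g + 4*y)
o = 1/1911 (o = 1/(1936 - 25) = 1/1911 ≈ 0.00052329)
G(a) = -398/3 (G(a) = -⅔ + (-5 + 4*4)*(-12) = -⅔ + (-5 + 16)*(-12) = -⅔ + 11*(-12) = -⅔ - 132 = -398/3)
o*G(-4) = (1/1911)*(-398/3) = -398/5733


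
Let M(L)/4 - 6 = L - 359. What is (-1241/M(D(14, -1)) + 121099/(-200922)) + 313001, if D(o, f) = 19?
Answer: 42009753441865/134215896 ≈ 3.1300e+5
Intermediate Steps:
M(L) = -1412 + 4*L (M(L) = 24 + 4*(L - 359) = 24 + 4*(-359 + L) = 24 + (-1436 + 4*L) = -1412 + 4*L)
(-1241/M(D(14, -1)) + 121099/(-200922)) + 313001 = (-1241/(-1412 + 4*19) + 121099/(-200922)) + 313001 = (-1241/(-1412 + 76) + 121099*(-1/200922)) + 313001 = (-1241/(-1336) - 121099/200922) + 313001 = (-1241*(-1/1336) - 121099/200922) + 313001 = (1241/1336 - 121099/200922) + 313001 = 43777969/134215896 + 313001 = 42009753441865/134215896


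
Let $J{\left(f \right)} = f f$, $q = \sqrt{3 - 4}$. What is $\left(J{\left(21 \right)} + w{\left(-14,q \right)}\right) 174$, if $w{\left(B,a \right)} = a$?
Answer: $76734 + 174 i \approx 76734.0 + 174.0 i$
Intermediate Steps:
$q = i$ ($q = \sqrt{-1} = i \approx 1.0 i$)
$J{\left(f \right)} = f^{2}$
$\left(J{\left(21 \right)} + w{\left(-14,q \right)}\right) 174 = \left(21^{2} + i\right) 174 = \left(441 + i\right) 174 = 76734 + 174 i$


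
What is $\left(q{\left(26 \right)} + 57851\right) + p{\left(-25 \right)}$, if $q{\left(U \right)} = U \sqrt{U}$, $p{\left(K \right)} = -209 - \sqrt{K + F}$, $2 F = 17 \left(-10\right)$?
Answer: $57642 + 26 \sqrt{26} - i \sqrt{110} \approx 57775.0 - 10.488 i$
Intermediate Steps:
$F = -85$ ($F = \frac{17 \left(-10\right)}{2} = \frac{1}{2} \left(-170\right) = -85$)
$p{\left(K \right)} = -209 - \sqrt{-85 + K}$ ($p{\left(K \right)} = -209 - \sqrt{K - 85} = -209 - \sqrt{-85 + K}$)
$q{\left(U \right)} = U^{\frac{3}{2}}$
$\left(q{\left(26 \right)} + 57851\right) + p{\left(-25 \right)} = \left(26^{\frac{3}{2}} + 57851\right) - \left(209 + \sqrt{-85 - 25}\right) = \left(26 \sqrt{26} + 57851\right) - \left(209 + \sqrt{-110}\right) = \left(57851 + 26 \sqrt{26}\right) - \left(209 + i \sqrt{110}\right) = 57642 + 26 \sqrt{26} - i \sqrt{110}$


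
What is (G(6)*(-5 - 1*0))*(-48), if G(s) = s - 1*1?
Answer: 1200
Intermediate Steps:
G(s) = -1 + s (G(s) = s - 1 = -1 + s)
(G(6)*(-5 - 1*0))*(-48) = ((-1 + 6)*(-5 - 1*0))*(-48) = (5*(-5 + 0))*(-48) = (5*(-5))*(-48) = -25*(-48) = 1200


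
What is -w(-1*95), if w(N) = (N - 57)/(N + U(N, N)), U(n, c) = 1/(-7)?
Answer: -532/333 ≈ -1.5976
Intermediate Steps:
U(n, c) = -⅐
w(N) = (-57 + N)/(-⅐ + N) (w(N) = (N - 57)/(N - ⅐) = (-57 + N)/(-⅐ + N))
-w(-1*95) = -7*(-57 - 1*95)/(-1 + 7*(-1*95)) = -7*(-57 - 95)/(-1 + 7*(-95)) = -7*(-152)/(-1 - 665) = -7*(-152)/(-666) = -7*(-1)*(-152)/666 = -1*532/333 = -532/333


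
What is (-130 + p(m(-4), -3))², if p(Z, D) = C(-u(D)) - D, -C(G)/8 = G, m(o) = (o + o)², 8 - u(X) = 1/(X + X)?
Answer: 34225/9 ≈ 3802.8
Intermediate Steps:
u(X) = 8 - 1/(2*X) (u(X) = 8 - 1/(X + X) = 8 - 1/(2*X))
m(o) = 4*o² (m(o) = (2*o)² = 4*o²)
C(G) = -8*G
p(Z, D) = 64 - D - 4/D (p(Z, D) = -(-8)*(8 - 1/(2*D)) - D = -8*(-8 + 1/(2*D)) - D = (64 - 4/D) - D = 64 - D - 4/D)
(-130 + p(m(-4), -3))² = (-130 + (64 - 1*(-3) - 4/(-3)))² = (-130 + (64 + 3 - 4*(-⅓)))² = (-130 + (64 + 3 + 4/3))² = (-130 + 205/3)² = (-185/3)² = 34225/9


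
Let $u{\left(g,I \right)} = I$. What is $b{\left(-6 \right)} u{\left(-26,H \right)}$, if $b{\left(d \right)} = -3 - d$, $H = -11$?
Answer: $-33$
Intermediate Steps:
$b{\left(-6 \right)} u{\left(-26,H \right)} = \left(-3 - -6\right) \left(-11\right) = \left(-3 + 6\right) \left(-11\right) = 3 \left(-11\right) = -33$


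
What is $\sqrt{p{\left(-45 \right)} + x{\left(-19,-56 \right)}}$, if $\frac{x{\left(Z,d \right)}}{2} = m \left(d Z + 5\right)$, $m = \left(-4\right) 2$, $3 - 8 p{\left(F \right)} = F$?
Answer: $i \sqrt{17098} \approx 130.76 i$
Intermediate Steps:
$p{\left(F \right)} = \frac{3}{8} - \frac{F}{8}$
$m = -8$
$x{\left(Z,d \right)} = -80 - 16 Z d$ ($x{\left(Z,d \right)} = 2 \left(- 8 \left(d Z + 5\right)\right) = 2 \left(- 8 \left(Z d + 5\right)\right) = 2 \left(- 8 \left(5 + Z d\right)\right) = 2 \left(-40 - 8 Z d\right) = -80 - 16 Z d$)
$\sqrt{p{\left(-45 \right)} + x{\left(-19,-56 \right)}} = \sqrt{\left(\frac{3}{8} - - \frac{45}{8}\right) - \left(80 - -17024\right)} = \sqrt{\left(\frac{3}{8} + \frac{45}{8}\right) - 17104} = \sqrt{6 - 17104} = \sqrt{-17098} = i \sqrt{17098}$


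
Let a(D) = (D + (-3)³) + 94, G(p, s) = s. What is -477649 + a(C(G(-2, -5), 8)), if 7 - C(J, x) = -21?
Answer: -477554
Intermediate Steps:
C(J, x) = 28 (C(J, x) = 7 - 1*(-21) = 7 + 21 = 28)
a(D) = 67 + D (a(D) = (D - 27) + 94 = (-27 + D) + 94 = 67 + D)
-477649 + a(C(G(-2, -5), 8)) = -477649 + (67 + 28) = -477649 + 95 = -477554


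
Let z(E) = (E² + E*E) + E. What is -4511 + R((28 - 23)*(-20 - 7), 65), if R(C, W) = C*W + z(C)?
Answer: 23029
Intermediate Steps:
z(E) = E + 2*E² (z(E) = (E² + E²) + E = 2*E² + E = E + 2*E²)
R(C, W) = C*W + C*(1 + 2*C)
-4511 + R((28 - 23)*(-20 - 7), 65) = -4511 + ((28 - 23)*(-20 - 7))*(1 + 65 + 2*((28 - 23)*(-20 - 7))) = -4511 + (5*(-27))*(1 + 65 + 2*(5*(-27))) = -4511 - 135*(1 + 65 + 2*(-135)) = -4511 - 135*(1 + 65 - 270) = -4511 - 135*(-204) = -4511 + 27540 = 23029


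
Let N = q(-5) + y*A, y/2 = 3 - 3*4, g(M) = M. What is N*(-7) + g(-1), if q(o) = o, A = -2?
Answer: -218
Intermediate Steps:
y = -18 (y = 2*(3 - 3*4) = 2*(3 - 12) = 2*(-9) = -18)
N = 31 (N = -5 - 18*(-2) = -5 + 36 = 31)
N*(-7) + g(-1) = 31*(-7) - 1 = -217 - 1 = -218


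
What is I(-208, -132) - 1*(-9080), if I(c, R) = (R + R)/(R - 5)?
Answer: 1244224/137 ≈ 9081.9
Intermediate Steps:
I(c, R) = 2*R/(-5 + R) (I(c, R) = (2*R)/(-5 + R) = 2*R/(-5 + R))
I(-208, -132) - 1*(-9080) = 2*(-132)/(-5 - 132) - 1*(-9080) = 2*(-132)/(-137) + 9080 = 2*(-132)*(-1/137) + 9080 = 264/137 + 9080 = 1244224/137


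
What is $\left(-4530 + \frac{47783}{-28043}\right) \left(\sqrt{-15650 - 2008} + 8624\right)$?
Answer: $- \frac{1095960109552}{28043} - \frac{1143743157 i \sqrt{218}}{28043} \approx -3.9081 \cdot 10^{7} - 6.0219 \cdot 10^{5} i$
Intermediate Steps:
$\left(-4530 + \frac{47783}{-28043}\right) \left(\sqrt{-15650 - 2008} + 8624\right) = \left(-4530 + 47783 \left(- \frac{1}{28043}\right)\right) \left(\sqrt{-17658} + 8624\right) = \left(-4530 - \frac{47783}{28043}\right) \left(9 i \sqrt{218} + 8624\right) = - \frac{127082573 \left(8624 + 9 i \sqrt{218}\right)}{28043} = - \frac{1095960109552}{28043} - \frac{1143743157 i \sqrt{218}}{28043}$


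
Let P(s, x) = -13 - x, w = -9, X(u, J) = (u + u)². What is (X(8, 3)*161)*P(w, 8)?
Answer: -865536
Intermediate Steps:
X(u, J) = 4*u² (X(u, J) = (2*u)² = 4*u²)
(X(8, 3)*161)*P(w, 8) = ((4*8²)*161)*(-13 - 1*8) = ((4*64)*161)*(-13 - 8) = (256*161)*(-21) = 41216*(-21) = -865536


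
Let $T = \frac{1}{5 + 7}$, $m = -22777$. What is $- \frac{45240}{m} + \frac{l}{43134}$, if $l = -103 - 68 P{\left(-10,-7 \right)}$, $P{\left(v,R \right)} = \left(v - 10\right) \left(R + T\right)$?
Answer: $\frac{5204341447}{2947389354} \approx 1.7657$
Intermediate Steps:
$T = \frac{1}{12} \approx 0.083333$
$P{\left(v,R \right)} = \left(-10 + v\right) \left(\frac{1}{12} + R\right)$ ($P{\left(v,R \right)} = \left(v - 10\right) \left(R + \frac{1}{12}\right) = \left(-10 + v\right) \left(\frac{1}{12} + R\right)$)
$l = - \frac{28529}{3}$ ($l = -103 - 68 \left(- \frac{5}{6} - -70 + \frac{1}{12} \left(-10\right) - -70\right) = -103 - 68 \left(- \frac{5}{6} + 70 - \frac{5}{6} + 70\right) = -103 - \frac{28220}{3} = - \frac{28529}{3} \approx -9509.7$)
$- \frac{45240}{m} + \frac{l}{43134} = - \frac{45240}{-22777} - \frac{28529}{3 \cdot 43134} = \left(-45240\right) \left(- \frac{1}{22777}\right) - \frac{28529}{129402} = \frac{45240}{22777} - \frac{28529}{129402} = \frac{5204341447}{2947389354}$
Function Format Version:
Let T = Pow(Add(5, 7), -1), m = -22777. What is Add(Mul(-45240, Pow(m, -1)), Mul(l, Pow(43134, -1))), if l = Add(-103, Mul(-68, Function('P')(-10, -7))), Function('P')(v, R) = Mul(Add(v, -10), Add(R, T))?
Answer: Rational(5204341447, 2947389354) ≈ 1.7657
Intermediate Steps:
T = Rational(1, 12) (T = Pow(12, -1) = Rational(1, 12) ≈ 0.083333)
Function('P')(v, R) = Mul(Add(-10, v), Add(Rational(1, 12), R)) (Function('P')(v, R) = Mul(Add(v, -10), Add(R, Rational(1, 12))) = Mul(Add(-10, v), Add(Rational(1, 12), R)))
l = Rational(-28529, 3) (l = Add(-103, Mul(-68, Add(Rational(-5, 6), Mul(-10, -7), Mul(Rational(1, 12), -10), Mul(-7, -10)))) = Add(-103, Mul(-68, Add(Rational(-5, 6), 70, Rational(-5, 6), 70))) = Add(-103, Mul(-68, Rational(415, 3))) = Add(-103, Rational(-28220, 3)) = Rational(-28529, 3) ≈ -9509.7)
Add(Mul(-45240, Pow(m, -1)), Mul(l, Pow(43134, -1))) = Add(Mul(-45240, Pow(-22777, -1)), Mul(Rational(-28529, 3), Pow(43134, -1))) = Add(Mul(-45240, Rational(-1, 22777)), Mul(Rational(-28529, 3), Rational(1, 43134))) = Add(Rational(45240, 22777), Rational(-28529, 129402)) = Rational(5204341447, 2947389354)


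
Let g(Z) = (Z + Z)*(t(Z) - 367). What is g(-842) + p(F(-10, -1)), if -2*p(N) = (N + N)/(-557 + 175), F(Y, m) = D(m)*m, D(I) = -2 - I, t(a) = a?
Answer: 777735193/382 ≈ 2.0360e+6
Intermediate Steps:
g(Z) = 2*Z*(-367 + Z) (g(Z) = (Z + Z)*(Z - 367) = (2*Z)*(-367 + Z) = 2*Z*(-367 + Z))
F(Y, m) = m*(-2 - m) (F(Y, m) = (-2 - m)*m = m*(-2 - m))
p(N) = N/382 (p(N) = -(N + N)/(2*(-557 + 175)) = -2*N/(2*(-382)) = -2*N*(-1)/(2*382) = -(-1)*N/382 = N/382)
g(-842) + p(F(-10, -1)) = 2*(-842)*(-367 - 842) + (-1*(-1)*(2 - 1))/382 = 2*(-842)*(-1209) + (-1*(-1)*1)/382 = 2035956 + (1/382)*1 = 2035956 + 1/382 = 777735193/382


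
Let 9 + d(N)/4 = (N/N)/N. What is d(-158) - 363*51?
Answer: -1465373/79 ≈ -18549.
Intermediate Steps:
d(N) = -36 + 4/N (d(N) = -36 + 4*((N/N)/N) = -36 + 4*(1/N) = -36 + 4/N)
d(-158) - 363*51 = (-36 + 4/(-158)) - 363*51 = (-36 + 4*(-1/158)) - 18513 = (-36 - 2/79) - 18513 = -2846/79 - 18513 = -1465373/79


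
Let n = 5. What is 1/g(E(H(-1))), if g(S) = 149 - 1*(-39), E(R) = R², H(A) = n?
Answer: 1/188 ≈ 0.0053191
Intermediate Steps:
H(A) = 5
g(S) = 188 (g(S) = 149 + 39 = 188)
1/g(E(H(-1))) = 1/188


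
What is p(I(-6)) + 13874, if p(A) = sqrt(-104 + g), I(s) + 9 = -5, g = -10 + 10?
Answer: 13874 + 2*I*sqrt(26) ≈ 13874.0 + 10.198*I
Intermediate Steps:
g = 0
I(s) = -14 (I(s) = -9 - 5 = -14)
p(A) = 2*I*sqrt(26) (p(A) = sqrt(-104 + 0) = sqrt(-104) = 2*I*sqrt(26))
p(I(-6)) + 13874 = 2*I*sqrt(26) + 13874 = 13874 + 2*I*sqrt(26)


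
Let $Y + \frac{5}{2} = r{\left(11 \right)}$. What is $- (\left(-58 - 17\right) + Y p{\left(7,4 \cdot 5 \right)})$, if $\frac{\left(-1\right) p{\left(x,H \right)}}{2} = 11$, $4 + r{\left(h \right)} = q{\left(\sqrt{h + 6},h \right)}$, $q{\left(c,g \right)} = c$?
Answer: $-68 + 22 \sqrt{17} \approx 22.708$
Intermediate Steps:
$r{\left(h \right)} = -4 + \sqrt{6 + h}$ ($r{\left(h \right)} = -4 + \sqrt{h + 6} = -4 + \sqrt{6 + h}$)
$p{\left(x,H \right)} = -22$ ($p{\left(x,H \right)} = \left(-2\right) 11 = -22$)
$Y = - \frac{13}{2} + \sqrt{17}$ ($Y = - \frac{5}{2} - \left(4 - \sqrt{6 + 11}\right) = - \frac{5}{2} - \left(4 - \sqrt{17}\right) = - \frac{13}{2} + \sqrt{17} \approx -2.3769$)
$- (\left(-58 - 17\right) + Y p{\left(7,4 \cdot 5 \right)}) = - (\left(-58 - 17\right) + \left(- \frac{13}{2} + \sqrt{17}\right) \left(-22\right)) = - (-75 + \left(143 - 22 \sqrt{17}\right)) = - (68 - 22 \sqrt{17}) = -68 + 22 \sqrt{17}$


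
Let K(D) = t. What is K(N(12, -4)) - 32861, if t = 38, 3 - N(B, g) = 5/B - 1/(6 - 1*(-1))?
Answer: -32823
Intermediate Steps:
N(B, g) = 22/7 - 5/B (N(B, g) = 3 - (5/B - 1/(6 - 1*(-1))) = 3 - (5/B - 1/(6 + 1)) = 3 - (5/B - 1/7) = 3 - (5/B - 1*⅐) = 3 - (5/B - ⅐) = 3 - (-⅐ + 5/B) = 3 + (⅐ - 5/B) = 22/7 - 5/B)
K(D) = 38
K(N(12, -4)) - 32861 = 38 - 32861 = -32823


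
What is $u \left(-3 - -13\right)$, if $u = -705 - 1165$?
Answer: $-18700$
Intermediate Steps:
$u = -1870$ ($u = -705 - 1165 = -1870$)
$u \left(-3 - -13\right) = - 1870 \left(-3 - -13\right) = - 1870 \left(-3 + 13\right) = \left(-1870\right) 10 = -18700$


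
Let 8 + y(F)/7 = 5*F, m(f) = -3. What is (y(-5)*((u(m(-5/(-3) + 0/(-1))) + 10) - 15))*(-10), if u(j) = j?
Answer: -18480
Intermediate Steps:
y(F) = -56 + 35*F (y(F) = -56 + 7*(5*F) = -56 + 35*F)
(y(-5)*((u(m(-5/(-3) + 0/(-1))) + 10) - 15))*(-10) = ((-56 + 35*(-5))*((-3 + 10) - 15))*(-10) = ((-56 - 175)*(7 - 15))*(-10) = -231*(-8)*(-10) = 1848*(-10) = -18480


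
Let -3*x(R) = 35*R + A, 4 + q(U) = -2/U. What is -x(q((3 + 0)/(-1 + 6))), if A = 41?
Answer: -647/9 ≈ -71.889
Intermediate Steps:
q(U) = -4 - 2/U
x(R) = -41/3 - 35*R/3 (x(R) = -(35*R + 41)/3 = -(41 + 35*R)/3 = -41/3 - 35*R/3)
-x(q((3 + 0)/(-1 + 6))) = -(-41/3 - 35*(-4 - 2*(-1 + 6)/(3 + 0))/3) = -(-41/3 - 35*(-4 - 2/(3/5))/3) = -(-41/3 - 35*(-4 - 2/(3*(⅕)))/3) = -(-41/3 - 35*(-4 - 2/⅗)/3) = -(-41/3 - 35*(-4 - 2*5/3)/3) = -(-41/3 - 35*(-4 - 10/3)/3) = -(-41/3 - 35/3*(-22/3)) = -(-41/3 + 770/9) = -1*647/9 = -647/9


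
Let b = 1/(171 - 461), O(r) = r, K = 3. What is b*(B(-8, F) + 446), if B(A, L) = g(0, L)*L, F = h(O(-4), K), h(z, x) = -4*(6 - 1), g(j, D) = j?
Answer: -223/145 ≈ -1.5379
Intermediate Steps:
h(z, x) = -20 (h(z, x) = -4*5 = -20)
F = -20
b = -1/290 (b = 1/(-290) = -1/290 ≈ -0.0034483)
B(A, L) = 0 (B(A, L) = 0*L = 0)
b*(B(-8, F) + 446) = -(0 + 446)/290 = -1/290*446 = -223/145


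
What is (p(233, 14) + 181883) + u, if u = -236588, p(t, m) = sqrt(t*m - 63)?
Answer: -54705 + sqrt(3199) ≈ -54648.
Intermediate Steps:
p(t, m) = sqrt(-63 + m*t) (p(t, m) = sqrt(m*t - 63) = sqrt(-63 + m*t))
(p(233, 14) + 181883) + u = (sqrt(-63 + 14*233) + 181883) - 236588 = (sqrt(-63 + 3262) + 181883) - 236588 = (sqrt(3199) + 181883) - 236588 = (181883 + sqrt(3199)) - 236588 = -54705 + sqrt(3199)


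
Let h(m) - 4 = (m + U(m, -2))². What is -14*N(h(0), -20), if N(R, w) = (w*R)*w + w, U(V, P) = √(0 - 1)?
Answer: -16520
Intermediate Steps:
U(V, P) = I (U(V, P) = √(-1) = I)
h(m) = 4 + (I + m)² (h(m) = 4 + (m + I)² = 4 + (I + m)²)
N(R, w) = w + R*w² (N(R, w) = (R*w)*w + w = R*w² + w = w + R*w²)
-14*N(h(0), -20) = -(-280)*(1 + (4 + (I + 0)²)*(-20)) = -(-280)*(1 + (4 + I²)*(-20)) = -(-280)*(1 + (4 - 1)*(-20)) = -(-280)*(1 + 3*(-20)) = -(-280)*(1 - 60) = -(-280)*(-59) = -14*1180 = -16520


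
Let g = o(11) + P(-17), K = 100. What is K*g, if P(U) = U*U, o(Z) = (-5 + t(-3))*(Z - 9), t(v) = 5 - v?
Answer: 29500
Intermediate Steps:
o(Z) = -27 + 3*Z (o(Z) = (-5 + (5 - 1*(-3)))*(Z - 9) = (-5 + (5 + 3))*(-9 + Z) = (-5 + 8)*(-9 + Z) = 3*(-9 + Z) = -27 + 3*Z)
P(U) = U**2
g = 295 (g = (-27 + 3*11) + (-17)**2 = (-27 + 33) + 289 = 6 + 289 = 295)
K*g = 100*295 = 29500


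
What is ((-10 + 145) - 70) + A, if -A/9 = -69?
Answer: 686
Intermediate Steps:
A = 621 (A = -9*(-69) = 621)
((-10 + 145) - 70) + A = ((-10 + 145) - 70) + 621 = (135 - 70) + 621 = 65 + 621 = 686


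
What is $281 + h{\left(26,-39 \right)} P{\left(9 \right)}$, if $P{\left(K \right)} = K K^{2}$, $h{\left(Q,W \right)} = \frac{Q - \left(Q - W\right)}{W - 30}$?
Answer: $\frac{15940}{23} \approx 693.04$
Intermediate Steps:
$h{\left(Q,W \right)} = \frac{W}{-30 + W}$
$P{\left(K \right)} = K^{3}$
$281 + h{\left(26,-39 \right)} P{\left(9 \right)} = 281 + - \frac{39}{-30 - 39} \cdot 9^{3} = 281 + - \frac{39}{-69} \cdot 729 = 281 + \left(-39\right) \left(- \frac{1}{69}\right) 729 = 281 + \frac{13}{23} \cdot 729 = 281 + \frac{9477}{23} = \frac{15940}{23}$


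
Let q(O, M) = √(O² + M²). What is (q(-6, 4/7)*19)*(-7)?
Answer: -38*√445 ≈ -801.61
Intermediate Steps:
q(O, M) = √(M² + O²)
(q(-6, 4/7)*19)*(-7) = (√((4/7)² + (-6)²)*19)*(-7) = (√((4*(⅐))² + 36)*19)*(-7) = (√((4/7)² + 36)*19)*(-7) = (√(16/49 + 36)*19)*(-7) = (√(1780/49)*19)*(-7) = ((2*√445/7)*19)*(-7) = (38*√445/7)*(-7) = -38*√445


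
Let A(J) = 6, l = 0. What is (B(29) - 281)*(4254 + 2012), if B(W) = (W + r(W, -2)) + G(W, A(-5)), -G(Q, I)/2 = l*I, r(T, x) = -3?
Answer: -1597830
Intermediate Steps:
G(Q, I) = 0 (G(Q, I) = -0*I = -2*0 = 0)
B(W) = -3 + W (B(W) = (W - 3) + 0 = (-3 + W) + 0 = -3 + W)
(B(29) - 281)*(4254 + 2012) = ((-3 + 29) - 281)*(4254 + 2012) = (26 - 281)*6266 = -255*6266 = -1597830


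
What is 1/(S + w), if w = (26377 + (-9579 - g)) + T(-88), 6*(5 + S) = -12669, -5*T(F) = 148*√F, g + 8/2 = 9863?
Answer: 482250/2333360833 + 5920*I*√22/2333360833 ≈ 0.00020668 + 1.19e-5*I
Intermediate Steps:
g = 9859 (g = -4 + 9863 = 9859)
T(F) = -148*√F/5
S = -4233/2 (S = -5 + (⅙)*(-12669) = -5 - 4223/2 = -4233/2 ≈ -2116.5)
w = 6939 - 296*I*√22/5 (w = (26377 + (-9579 - 1*9859)) - 296*I*√22/5 = (26377 + (-9579 - 9859)) - 296*I*√22/5 = (26377 - 19438) - 296*I*√22/5 = 6939 - 296*I*√22/5 ≈ 6939.0 - 277.67*I)
1/(S + w) = 1/(-4233/2 + (6939 - 296*I*√22/5)) = 1/(9645/2 - 296*I*√22/5)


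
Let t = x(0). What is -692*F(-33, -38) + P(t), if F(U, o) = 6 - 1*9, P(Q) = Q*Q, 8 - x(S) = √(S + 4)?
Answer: 2112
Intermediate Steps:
x(S) = 8 - √(4 + S) (x(S) = 8 - √(S + 4) = 8 - √(4 + S))
t = 6 (t = 8 - √(4 + 0) = 8 - √4 = 8 - 1*2 = 8 - 2 = 6)
P(Q) = Q²
F(U, o) = -3 (F(U, o) = 6 - 9 = -3)
-692*F(-33, -38) + P(t) = -692*(-3) + 6² = 2076 + 36 = 2112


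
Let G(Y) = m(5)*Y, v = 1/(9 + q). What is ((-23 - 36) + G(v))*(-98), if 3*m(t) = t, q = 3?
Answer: 103831/18 ≈ 5768.4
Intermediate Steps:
m(t) = t/3
v = 1/12 (v = 1/(9 + 3) = 1/12 ≈ 0.083333)
G(Y) = 5*Y/3 (G(Y) = ((1/3)*5)*Y = 5*Y/3)
((-23 - 36) + G(v))*(-98) = ((-23 - 36) + (5/3)*(1/12))*(-98) = (-59 + 5/36)*(-98) = -2119/36*(-98) = 103831/18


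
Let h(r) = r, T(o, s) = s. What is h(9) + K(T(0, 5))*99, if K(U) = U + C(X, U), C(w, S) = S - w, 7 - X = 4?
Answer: 702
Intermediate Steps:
X = 3 (X = 7 - 1*4 = 7 - 4 = 3)
K(U) = -3 + 2*U (K(U) = U + (U - 1*3) = U + (U - 3) = U + (-3 + U) = -3 + 2*U)
h(9) + K(T(0, 5))*99 = 9 + (-3 + 2*5)*99 = 9 + (-3 + 10)*99 = 9 + 7*99 = 9 + 693 = 702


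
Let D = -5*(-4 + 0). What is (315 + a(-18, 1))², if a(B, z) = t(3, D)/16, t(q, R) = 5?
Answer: 25452025/256 ≈ 99422.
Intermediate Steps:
D = 20 (D = -5*(-4) = 20)
a(B, z) = 5/16
(315 + a(-18, 1))² = (315 + 5/16)² = (5045/16)² = 25452025/256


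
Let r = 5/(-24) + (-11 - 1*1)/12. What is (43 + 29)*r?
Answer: -87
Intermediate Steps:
r = -29/24 (r = 5*(-1/24) + (-11 - 1)*(1/12) = -5/24 - 12*1/12 = -5/24 - 1 = -29/24 ≈ -1.2083)
(43 + 29)*r = (43 + 29)*(-29/24) = 72*(-29/24) = -87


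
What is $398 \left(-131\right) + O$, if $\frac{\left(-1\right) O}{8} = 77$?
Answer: $-52754$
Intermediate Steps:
$O = -616$ ($O = \left(-8\right) 77 = -616$)
$398 \left(-131\right) + O = 398 \left(-131\right) - 616 = -52138 - 616 = -52754$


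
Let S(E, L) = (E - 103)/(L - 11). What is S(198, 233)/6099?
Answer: 5/71262 ≈ 7.0164e-5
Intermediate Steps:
S(E, L) = (-103 + E)/(-11 + L)
S(198, 233)/6099 = ((-103 + 198)/(-11 + 233))/6099 = (95/222)*(1/6099) = 5/71262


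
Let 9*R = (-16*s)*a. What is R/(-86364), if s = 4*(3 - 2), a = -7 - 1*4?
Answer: -176/194319 ≈ -0.00090573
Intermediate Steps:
a = -11 (a = -7 - 4 = -11)
s = 4 (s = 4*1 = 4)
R = 704/9 (R = (-16*4*(-11))/9 = (-64*(-11))/9 = (1/9)*704 = 704/9 ≈ 78.222)
R/(-86364) = (704/9)/(-86364) = (704/9)*(-1/86364) = -176/194319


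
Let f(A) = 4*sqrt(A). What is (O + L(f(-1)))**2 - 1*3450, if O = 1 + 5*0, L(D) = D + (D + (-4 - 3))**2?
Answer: -4998 - 3536*I ≈ -4998.0 - 3536.0*I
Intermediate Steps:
L(D) = D + (-7 + D)**2 (L(D) = D + (D - 7)**2 = D + (-7 + D)**2)
O = 1 (O = 1 + 0 = 1)
(O + L(f(-1)))**2 - 1*3450 = (1 + (4*sqrt(-1) + (-7 + 4*sqrt(-1))**2))**2 - 1*3450 = (1 + (4*I + (-7 + 4*I)**2))**2 - 3450 = (1 + ((-7 + 4*I)**2 + 4*I))**2 - 3450 = (1 + (-7 + 4*I)**2 + 4*I)**2 - 3450 = -3450 + (1 + (-7 + 4*I)**2 + 4*I)**2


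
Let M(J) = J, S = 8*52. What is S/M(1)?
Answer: 416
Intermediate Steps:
S = 416
S/M(1) = 416/1 = 416*1 = 416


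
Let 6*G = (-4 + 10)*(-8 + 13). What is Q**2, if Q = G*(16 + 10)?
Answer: 16900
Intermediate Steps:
G = 5 (G = ((-4 + 10)*(-8 + 13))/6 = (6*5)/6 = (1/6)*30 = 5)
Q = 130 (Q = 5*(16 + 10) = 5*26 = 130)
Q**2 = 130**2 = 16900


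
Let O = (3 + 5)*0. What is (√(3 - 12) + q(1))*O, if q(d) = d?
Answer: 0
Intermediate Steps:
O = 0 (O = 8*0 = 0)
(√(3 - 12) + q(1))*O = (√(3 - 12) + 1)*0 = (√(-9) + 1)*0 = (3*I + 1)*0 = (1 + 3*I)*0 = 0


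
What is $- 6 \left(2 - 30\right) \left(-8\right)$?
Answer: $-1344$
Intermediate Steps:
$- 6 \left(2 - 30\right) \left(-8\right) = \left(-6\right) \left(-28\right) \left(-8\right) = 168 \left(-8\right) = -1344$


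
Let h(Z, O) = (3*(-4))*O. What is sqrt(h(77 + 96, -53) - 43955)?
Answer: I*sqrt(43319) ≈ 208.13*I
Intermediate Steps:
h(Z, O) = -12*O
sqrt(h(77 + 96, -53) - 43955) = sqrt(-12*(-53) - 43955) = sqrt(636 - 43955) = sqrt(-43319) = I*sqrt(43319)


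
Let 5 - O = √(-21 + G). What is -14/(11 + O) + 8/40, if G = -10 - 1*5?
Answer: -207/365 - 21*I/73 ≈ -0.56712 - 0.28767*I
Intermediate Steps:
G = -15 (G = -10 - 5 = -15)
O = 5 - 6*I (O = 5 - √(-21 - 15) = 5 - √(-36) = 5 - 6*I ≈ 5.0 - 6.0*I)
-14/(11 + O) + 8/40 = -14/(11 + (5 - 6*I)) + 8/40 = -14/(16 - 6*I) + 8*(1/40) = ((16 + 6*I)/292)*(-14) + ⅕ = -7*(16 + 6*I)/146 + ⅕ = ⅕ - 7*(16 + 6*I)/146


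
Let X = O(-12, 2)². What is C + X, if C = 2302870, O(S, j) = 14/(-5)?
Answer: 57571946/25 ≈ 2.3029e+6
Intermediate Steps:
O(S, j) = -14/5 (O(S, j) = 14*(-⅕) = -14/5)
X = 196/25 (X = (-14/5)² = 196/25 ≈ 7.8400)
C + X = 2302870 + 196/25 = 57571946/25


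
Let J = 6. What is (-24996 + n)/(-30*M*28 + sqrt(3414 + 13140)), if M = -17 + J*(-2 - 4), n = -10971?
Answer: -266875140/330335641 + 11989*sqrt(16554)/660671282 ≈ -0.80556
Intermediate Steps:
M = -53 (M = -17 + 6*(-2 - 4) = -17 + 6*(-6) = -17 - 36 = -53)
(-24996 + n)/(-30*M*28 + sqrt(3414 + 13140)) = (-24996 - 10971)/(-30*(-53)*28 + sqrt(3414 + 13140)) = -35967/(-(-1590)*28 + sqrt(16554)) = -35967/(-1*(-44520) + sqrt(16554)) = -35967/(44520 + sqrt(16554))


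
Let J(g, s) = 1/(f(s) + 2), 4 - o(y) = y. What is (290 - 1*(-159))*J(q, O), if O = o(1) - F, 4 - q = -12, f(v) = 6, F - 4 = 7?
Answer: 449/8 ≈ 56.125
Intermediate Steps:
F = 11 (F = 4 + 7 = 11)
o(y) = 4 - y
q = 16 (q = 4 - 1*(-12) = 4 + 12 = 16)
O = -8 (O = (4 - 1*1) - 1*11 = (4 - 1) - 11 = 3 - 11 = -8)
J(g, s) = ⅛ (J(g, s) = 1/(6 + 2) = 1/8 = ⅛)
(290 - 1*(-159))*J(q, O) = (290 - 1*(-159))*(⅛) = (290 + 159)*(⅛) = 449*(⅛) = 449/8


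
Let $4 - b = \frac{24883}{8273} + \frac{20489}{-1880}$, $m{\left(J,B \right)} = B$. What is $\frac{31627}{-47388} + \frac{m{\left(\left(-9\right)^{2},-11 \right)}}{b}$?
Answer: $- \frac{4652151207593}{2921287234932} \approx -1.5925$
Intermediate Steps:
$b = \frac{184938417}{15553240}$ ($b = 4 - \left(\frac{24883}{8273} + \frac{20489}{-1880}\right) = 4 - \left(24883 \cdot \frac{1}{8273} + 20489 \left(- \frac{1}{1880}\right)\right) = 4 - \left(\frac{24883}{8273} - \frac{20489}{1880}\right) = 4 - - \frac{122725457}{15553240} = 4 + \frac{122725457}{15553240} = \frac{184938417}{15553240} \approx 11.891$)
$\frac{31627}{-47388} + \frac{m{\left(\left(-9\right)^{2},-11 \right)}}{b} = \frac{31627}{-47388} - \frac{11}{\frac{184938417}{15553240}} = 31627 \left(- \frac{1}{47388}\right) - \frac{171085640}{184938417} = - \frac{31627}{47388} - \frac{171085640}{184938417} = - \frac{4652151207593}{2921287234932}$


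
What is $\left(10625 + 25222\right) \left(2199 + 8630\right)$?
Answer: $388187163$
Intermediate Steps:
$\left(10625 + 25222\right) \left(2199 + 8630\right) = 35847 \cdot 10829 = 388187163$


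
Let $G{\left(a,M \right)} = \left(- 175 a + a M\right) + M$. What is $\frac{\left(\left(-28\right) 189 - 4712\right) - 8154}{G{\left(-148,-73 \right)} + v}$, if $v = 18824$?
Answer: $- \frac{18158}{55455} \approx -0.32744$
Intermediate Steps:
$G{\left(a,M \right)} = M - 175 a + M a$ ($G{\left(a,M \right)} = \left(- 175 a + M a\right) + M = M - 175 a + M a$)
$\frac{\left(\left(-28\right) 189 - 4712\right) - 8154}{G{\left(-148,-73 \right)} + v} = \frac{\left(\left(-28\right) 189 - 4712\right) - 8154}{\left(-73 - -25900 - -10804\right) + 18824} = \frac{\left(-5292 - 4712\right) - 8154}{\left(-73 + 25900 + 10804\right) + 18824} = \frac{-10004 - 8154}{36631 + 18824} = - \frac{18158}{55455}$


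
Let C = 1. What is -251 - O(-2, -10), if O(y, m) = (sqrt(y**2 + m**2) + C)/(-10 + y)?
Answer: -3011/12 + sqrt(26)/6 ≈ -250.07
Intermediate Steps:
O(y, m) = (1 + sqrt(m**2 + y**2))/(-10 + y) (O(y, m) = (sqrt(y**2 + m**2) + 1)/(-10 + y) = (sqrt(m**2 + y**2) + 1)/(-10 + y) = (1 + sqrt(m**2 + y**2))/(-10 + y))
-251 - O(-2, -10) = -251 - (1 + sqrt((-10)**2 + (-2)**2))/(-10 - 2) = -251 - (1 + sqrt(100 + 4))/(-12) = -251 - (-1)*(1 + sqrt(104))/12 = -251 - (-1)*(1 + 2*sqrt(26))/12 = -251 - (-1/12 - sqrt(26)/6) = -251 + (1/12 + sqrt(26)/6) = -3011/12 + sqrt(26)/6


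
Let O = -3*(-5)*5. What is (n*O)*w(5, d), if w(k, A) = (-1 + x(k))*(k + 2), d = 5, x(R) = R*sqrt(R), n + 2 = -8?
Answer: 5250 - 26250*sqrt(5) ≈ -53447.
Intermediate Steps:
n = -10 (n = -2 - 8 = -10)
O = 75 (O = 15*5 = 75)
x(R) = R**(3/2)
w(k, A) = (-1 + k**(3/2))*(2 + k) (w(k, A) = (-1 + k**(3/2))*(k + 2) = (-1 + k**(3/2))*(2 + k))
(n*O)*w(5, d) = (-10*75)*(-2 + 5**(5/2) - 1*5 + 2*5**(3/2)) = -750*(-2 + 25*sqrt(5) - 5 + 2*(5*sqrt(5))) = -750*(-2 + 25*sqrt(5) - 5 + 10*sqrt(5)) = -750*(-7 + 35*sqrt(5)) = 5250 - 26250*sqrt(5)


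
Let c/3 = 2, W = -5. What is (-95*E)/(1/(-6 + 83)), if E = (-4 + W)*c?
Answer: 395010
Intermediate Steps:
c = 6 (c = 3*2 = 6)
E = -54 (E = (-4 - 5)*6 = -9*6 = -54)
(-95*E)/(1/(-6 + 83)) = (-95*(-54))/(1/(-6 + 83)) = 5130/(1/77) = 5130*77 = 395010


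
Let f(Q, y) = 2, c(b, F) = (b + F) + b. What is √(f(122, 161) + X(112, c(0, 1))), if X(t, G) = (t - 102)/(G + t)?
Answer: 2*√6667/113 ≈ 1.4452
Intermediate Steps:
c(b, F) = F + 2*b (c(b, F) = (F + b) + b = F + 2*b)
X(t, G) = (-102 + t)/(G + t)
√(f(122, 161) + X(112, c(0, 1))) = √(2 + (-102 + 112)/((1 + 2*0) + 112)) = √(2 + 10/((1 + 0) + 112)) = √(2 + 10/(1 + 112)) = √(2 + 10/113) = √(236/113) = 2*√6667/113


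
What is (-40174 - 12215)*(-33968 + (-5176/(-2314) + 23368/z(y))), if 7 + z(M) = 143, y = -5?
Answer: 34822601524611/19669 ≈ 1.7704e+9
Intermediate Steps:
z(M) = 136 (z(M) = -7 + 143 = 136)
(-40174 - 12215)*(-33968 + (-5176/(-2314) + 23368/z(y))) = (-40174 - 12215)*(-33968 + (-5176/(-2314) + 23368/136)) = -52389*(-33968 + (-5176*(-1/2314) + 23368*(1/136))) = -52389*(-33968 + (2588/1157 + 2921/17)) = -52389*(-33968 + 3423593/19669) = -52389*(-664692999/19669) = 34822601524611/19669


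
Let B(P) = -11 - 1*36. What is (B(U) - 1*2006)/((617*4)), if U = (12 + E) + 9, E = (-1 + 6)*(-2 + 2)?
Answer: -2053/2468 ≈ -0.83185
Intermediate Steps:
E = 0 (E = 5*0 = 0)
U = 21 (U = (12 + 0) + 9 = 12 + 9 = 21)
B(P) = -47 (B(P) = -11 - 36 = -47)
(B(U) - 1*2006)/((617*4)) = (-47 - 1*2006)/((617*4)) = (-47 - 2006)/2468 = -2053*1/2468 = -2053/2468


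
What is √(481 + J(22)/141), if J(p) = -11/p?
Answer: 11*√316122/282 ≈ 21.932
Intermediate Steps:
√(481 + J(22)/141) = √(481 - 11/22/141) = √(481 - 11*1/22*(1/141)) = √(481 - ½*1/141) = √(481 - 1/282) = √(135641/282) = 11*√316122/282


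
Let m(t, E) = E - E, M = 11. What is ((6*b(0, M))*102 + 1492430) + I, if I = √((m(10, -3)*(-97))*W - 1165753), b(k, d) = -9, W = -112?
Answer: 1486922 + I*√1165753 ≈ 1.4869e+6 + 1079.7*I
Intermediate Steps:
m(t, E) = 0
I = I*√1165753 (I = √((0*(-97))*(-112) - 1165753) = √(0*(-112) - 1165753) = √(0 - 1165753) = √(-1165753) = I*√1165753 ≈ 1079.7*I)
((6*b(0, M))*102 + 1492430) + I = ((6*(-9))*102 + 1492430) + I*√1165753 = (-54*102 + 1492430) + I*√1165753 = (-5508 + 1492430) + I*√1165753 = 1486922 + I*√1165753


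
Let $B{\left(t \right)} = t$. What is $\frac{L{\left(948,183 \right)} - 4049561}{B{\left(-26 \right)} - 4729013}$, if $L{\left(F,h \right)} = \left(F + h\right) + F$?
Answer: $\frac{4047482}{4729039} \approx 0.85588$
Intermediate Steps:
$L{\left(F,h \right)} = h + 2 F$
$\frac{L{\left(948,183 \right)} - 4049561}{B{\left(-26 \right)} - 4729013} = \frac{\left(183 + 2 \cdot 948\right) - 4049561}{-26 - 4729013} = \frac{\left(183 + 1896\right) - 4049561}{-4729039} = \left(2079 - 4049561\right) \left(- \frac{1}{4729039}\right) = \left(-4047482\right) \left(- \frac{1}{4729039}\right) = \frac{4047482}{4729039}$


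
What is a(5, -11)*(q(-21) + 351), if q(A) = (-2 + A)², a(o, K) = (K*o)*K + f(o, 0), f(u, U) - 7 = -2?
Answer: 536800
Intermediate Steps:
f(u, U) = 5 (f(u, U) = 7 - 2 = 5)
a(o, K) = 5 + o*K² (a(o, K) = (K*o)*K + 5 = o*K² + 5 = 5 + o*K²)
a(5, -11)*(q(-21) + 351) = (5 + 5*(-11)²)*((-2 - 21)² + 351) = (5 + 5*121)*((-23)² + 351) = (5 + 605)*(529 + 351) = 610*880 = 536800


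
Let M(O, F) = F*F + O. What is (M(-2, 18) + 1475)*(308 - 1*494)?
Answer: -334242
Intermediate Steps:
M(O, F) = O + F² (M(O, F) = F² + O = O + F²)
(M(-2, 18) + 1475)*(308 - 1*494) = ((-2 + 18²) + 1475)*(308 - 1*494) = ((-2 + 324) + 1475)*(308 - 494) = (322 + 1475)*(-186) = 1797*(-186) = -334242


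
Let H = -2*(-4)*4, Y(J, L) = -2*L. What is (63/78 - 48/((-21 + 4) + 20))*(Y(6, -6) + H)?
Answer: -8690/13 ≈ -668.46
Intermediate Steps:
H = 32 (H = 8*4 = 32)
(63/78 - 48/((-21 + 4) + 20))*(Y(6, -6) + H) = (63/78 - 48/((-21 + 4) + 20))*(-2*(-6) + 32) = (63*(1/78) - 48/(-17 + 20))*(12 + 32) = (21/26 - 48/3)*44 = (21/26 - 48*1/3)*44 = (21/26 - 16)*44 = -395/26*44 = -8690/13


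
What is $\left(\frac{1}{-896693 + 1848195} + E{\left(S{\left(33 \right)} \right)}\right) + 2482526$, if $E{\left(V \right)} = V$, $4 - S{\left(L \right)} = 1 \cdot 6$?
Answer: $\frac{2362126551049}{951502} \approx 2.4825 \cdot 10^{6}$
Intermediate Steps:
$S{\left(L \right)} = -2$ ($S{\left(L \right)} = 4 - 1 \cdot 6 = 4 - 6 = -2$)
$\left(\frac{1}{-896693 + 1848195} + E{\left(S{\left(33 \right)} \right)}\right) + 2482526 = \left(\frac{1}{-896693 + 1848195} - 2\right) + 2482526 = \left(\frac{1}{951502} - 2\right) + 2482526 = - \frac{1903003}{951502} + 2482526 = \frac{2362126551049}{951502}$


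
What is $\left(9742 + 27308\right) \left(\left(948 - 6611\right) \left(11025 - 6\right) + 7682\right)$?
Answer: $-2311657500750$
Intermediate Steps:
$\left(9742 + 27308\right) \left(\left(948 - 6611\right) \left(11025 - 6\right) + 7682\right) = 37050 \left(\left(-5663\right) 11019 + 7682\right) = 37050 \left(-62400597 + 7682\right) = 37050 \left(-62392915\right) = -2311657500750$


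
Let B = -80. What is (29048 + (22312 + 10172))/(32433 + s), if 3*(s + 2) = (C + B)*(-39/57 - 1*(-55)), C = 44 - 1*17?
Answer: 1169108/597957 ≈ 1.9552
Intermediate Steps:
C = 27 (C = 44 - 17 = 27)
s = -18270/19 (s = -2 + ((27 - 80)*(-39/57 - 1*(-55)))/3 = -2 + (-53*(-39*1/57 + 55))/3 = -2 + (-53*(-13/19 + 55))/3 = -2 + (-53*1032/19)/3 = -2 + (1/3)*(-54696/19) = -2 - 18232/19 = -18270/19 ≈ -961.58)
(29048 + (22312 + 10172))/(32433 + s) = (29048 + (22312 + 10172))/(32433 - 18270/19) = (29048 + 32484)/(597957/19) = 61532*(19/597957) = 1169108/597957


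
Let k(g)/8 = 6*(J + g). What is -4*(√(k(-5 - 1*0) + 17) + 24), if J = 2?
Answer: -96 - 4*I*√127 ≈ -96.0 - 45.078*I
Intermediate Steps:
k(g) = 96 + 48*g (k(g) = 8*(6*(2 + g)) = 8*(12 + 6*g) = 96 + 48*g)
-4*(√(k(-5 - 1*0) + 17) + 24) = -4*(√((96 + 48*(-5 - 1*0)) + 17) + 24) = -4*(√((96 + 48*(-5 + 0)) + 17) + 24) = -4*(√((96 + 48*(-5)) + 17) + 24) = -4*(√((96 - 240) + 17) + 24) = -4*(√(-144 + 17) + 24) = -4*(√(-127) + 24) = -4*(I*√127 + 24) = -4*(24 + I*√127) = -96 - 4*I*√127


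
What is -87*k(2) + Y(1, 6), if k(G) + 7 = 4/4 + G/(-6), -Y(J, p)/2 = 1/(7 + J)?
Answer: 2203/4 ≈ 550.75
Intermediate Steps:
Y(J, p) = -2/(7 + J)
k(G) = -6 - G/6 (k(G) = -7 + (4/4 + G/(-6)) = -7 + (4*(1/4) + G*(-1/6)) = -7 + (1 - G/6) = -6 - G/6)
-87*k(2) + Y(1, 6) = -87*(-6 - 1/6*2) - 2/(7 + 1) = -87*(-6 - 1/3) - 2/8 = -87*(-19/3) - 2*1/8 = 551 - 1/4 = 2203/4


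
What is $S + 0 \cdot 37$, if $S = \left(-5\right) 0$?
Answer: $0$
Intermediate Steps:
$S = 0$
$S + 0 \cdot 37 = 0 + 0 \cdot 37 = 0 + 0 = 0$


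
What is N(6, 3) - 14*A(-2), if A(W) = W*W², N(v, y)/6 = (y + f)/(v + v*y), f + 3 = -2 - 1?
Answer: 445/4 ≈ 111.25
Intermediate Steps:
f = -6 (f = -3 + (-2 - 1) = -3 - 3 = -6)
N(v, y) = 6*(-6 + y)/(v + v*y) (N(v, y) = 6*((y - 6)/(v + v*y)) = 6*((-6 + y)/(v + v*y)) = 6*(-6 + y)/(v + v*y))
A(W) = W³
N(6, 3) - 14*A(-2) = 6*(-6 + 3)/(6*(1 + 3)) - 14*(-2)³ = 6*(⅙)*(-3)/4 - 14*(-8) = 6*(⅙)*(¼)*(-3) + 112 = -¾ + 112 = 445/4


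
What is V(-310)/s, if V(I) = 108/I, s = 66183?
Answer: -18/3419455 ≈ -5.2640e-6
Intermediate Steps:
V(-310)/s = (108/(-310))/66183 = (108*(-1/310))*(1/66183) = -54/155*1/66183 = -18/3419455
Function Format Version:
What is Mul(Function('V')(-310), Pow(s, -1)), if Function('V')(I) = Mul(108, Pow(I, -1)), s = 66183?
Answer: Rational(-18, 3419455) ≈ -5.2640e-6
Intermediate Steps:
Mul(Function('V')(-310), Pow(s, -1)) = Mul(Mul(108, Pow(-310, -1)), Pow(66183, -1)) = Mul(Mul(108, Rational(-1, 310)), Rational(1, 66183)) = Mul(Rational(-54, 155), Rational(1, 66183)) = Rational(-18, 3419455)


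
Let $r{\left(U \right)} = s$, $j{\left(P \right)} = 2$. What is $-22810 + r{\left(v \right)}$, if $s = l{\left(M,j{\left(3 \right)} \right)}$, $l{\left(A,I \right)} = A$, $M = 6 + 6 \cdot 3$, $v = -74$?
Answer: $-22786$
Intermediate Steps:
$M = 24$ ($M = 6 + 18 = 24$)
$s = 24$
$r{\left(U \right)} = 24$
$-22810 + r{\left(v \right)} = -22810 + 24 = -22786$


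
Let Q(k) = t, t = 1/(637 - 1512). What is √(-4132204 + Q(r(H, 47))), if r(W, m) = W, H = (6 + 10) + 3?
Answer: 29*I*√150474135/175 ≈ 2032.8*I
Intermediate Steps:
t = -1/875 (t = 1/(-875) = -1/875 ≈ -0.0011429)
H = 19 (H = 16 + 3 = 19)
Q(k) = -1/875
√(-4132204 + Q(r(H, 47))) = √(-4132204 - 1/875) = √(-3615678501/875) = 29*I*√150474135/175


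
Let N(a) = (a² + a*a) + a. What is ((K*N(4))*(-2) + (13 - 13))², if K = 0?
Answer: 0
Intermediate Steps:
N(a) = a + 2*a² (N(a) = (a² + a²) + a = 2*a² + a = a + 2*a²)
((K*N(4))*(-2) + (13 - 13))² = ((0*(4*(1 + 2*4)))*(-2) + (13 - 13))² = ((0*(4*(1 + 8)))*(-2) + 0)² = ((0*(4*9))*(-2) + 0)² = ((0*36)*(-2) + 0)² = (0*(-2) + 0)² = (0 + 0)² = 0² = 0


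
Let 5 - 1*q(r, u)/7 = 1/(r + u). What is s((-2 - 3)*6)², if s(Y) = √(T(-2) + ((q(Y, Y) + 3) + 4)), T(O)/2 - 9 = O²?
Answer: 4087/60 ≈ 68.117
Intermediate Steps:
q(r, u) = 35 - 7/(r + u)
T(O) = 18 + 2*O²
s(Y) = √(33 + 7*(-1 + 10*Y)/(2*Y)) (s(Y) = √((18 + 2*(-2)²) + ((7*(-1 + 5*Y + 5*Y)/(Y + Y) + 3) + 4)) = √((18 + 2*4) + ((7*(-1 + 10*Y)/((2*Y)) + 3) + 4)) = √((18 + 8) + ((7*(1/(2*Y))*(-1 + 10*Y) + 3) + 4)) = √(26 + ((7*(-1 + 10*Y)/(2*Y) + 3) + 4)) = √(26 + ((3 + 7*(-1 + 10*Y)/(2*Y)) + 4)) = √(26 + (7 + 7*(-1 + 10*Y)/(2*Y))) = √(33 + 7*(-1 + 10*Y)/(2*Y)))
s((-2 - 3)*6)² = (√(272 - 14*1/(6*(-2 - 3)))/2)² = (√(272 - 14/((-5*6)))/2)² = (√(272 - 14/(-30))/2)² = (√(272 - 14*(-1/30))/2)² = (√(272 + 7/15)/2)² = (√(4087/15)/2)² = ((√61305/15)/2)² = (√61305/30)² = 4087/60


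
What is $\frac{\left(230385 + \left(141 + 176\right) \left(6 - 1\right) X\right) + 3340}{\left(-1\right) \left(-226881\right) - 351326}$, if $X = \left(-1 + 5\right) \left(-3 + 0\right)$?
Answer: $- \frac{42941}{24889} \approx -1.7253$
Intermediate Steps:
$X = -12$ ($X = 4 \left(-3\right) = -12$)
$\frac{\left(230385 + \left(141 + 176\right) \left(6 - 1\right) X\right) + 3340}{\left(-1\right) \left(-226881\right) - 351326} = \frac{\left(230385 + \left(141 + 176\right) \left(6 - 1\right) \left(-12\right)\right) + 3340}{\left(-1\right) \left(-226881\right) - 351326} = \frac{\left(230385 + 317 \cdot 5 \left(-12\right)\right) + 3340}{226881 - 351326} = \frac{\left(230385 + 317 \left(-60\right)\right) + 3340}{-124445} = \left(\left(230385 - 19020\right) + 3340\right) \left(- \frac{1}{124445}\right) = \left(211365 + 3340\right) \left(- \frac{1}{124445}\right) = 214705 \left(- \frac{1}{124445}\right) = - \frac{42941}{24889}$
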